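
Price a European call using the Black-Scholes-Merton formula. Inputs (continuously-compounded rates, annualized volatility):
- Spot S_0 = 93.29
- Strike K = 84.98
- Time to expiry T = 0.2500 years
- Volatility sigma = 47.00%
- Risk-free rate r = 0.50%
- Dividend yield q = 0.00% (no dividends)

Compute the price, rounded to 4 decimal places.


d1 = (ln(S/K) + (r - q + 0.5*sigma^2) * T) / (sigma * sqrt(T)) = 0.51982760
d2 = d1 - sigma * sqrt(T) = 0.28482760
exp(-rT) = 0.99875078; exp(-qT) = 1.00000000
C = S_0 * exp(-qT) * N(d1) - K * exp(-rT) * N(d2)
N(d1) = 0.69840813; N(d2) = 0.61211189
C = 93.2900 * 1.00000000 * 0.69840813 - 84.9800 * 0.99875078 * 0.61211189 = 13.2022

Answer: Price = 13.2022


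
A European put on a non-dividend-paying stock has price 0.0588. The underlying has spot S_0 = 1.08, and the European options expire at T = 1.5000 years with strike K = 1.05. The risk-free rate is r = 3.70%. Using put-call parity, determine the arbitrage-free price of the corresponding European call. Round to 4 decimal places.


Put-call parity: C - P = S_0 * exp(-qT) - K * exp(-rT).
S_0 * exp(-qT) = 1.0800 * 1.00000000 = 1.08000000
K * exp(-rT) = 1.0500 * 0.94601202 = 0.99331262
C = P + S*exp(-qT) - K*exp(-rT)
C = 0.0588 + 1.08000000 - 0.99331262 = 0.1455

Answer: Call price = 0.1455


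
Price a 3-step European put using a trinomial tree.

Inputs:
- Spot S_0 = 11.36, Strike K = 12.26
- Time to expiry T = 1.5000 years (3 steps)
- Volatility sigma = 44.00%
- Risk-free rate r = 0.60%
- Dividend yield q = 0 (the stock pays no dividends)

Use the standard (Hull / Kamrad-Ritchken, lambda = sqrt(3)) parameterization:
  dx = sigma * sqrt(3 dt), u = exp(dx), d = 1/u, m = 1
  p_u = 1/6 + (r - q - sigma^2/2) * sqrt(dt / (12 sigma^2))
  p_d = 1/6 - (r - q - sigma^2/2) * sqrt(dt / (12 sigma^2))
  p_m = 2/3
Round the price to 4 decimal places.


dt = T/N = 0.500000; dx = sigma*sqrt(3*dt) = 0.538888
u = exp(dx) = 1.714099; d = 1/u = 0.583397
p_u = 0.124543, p_m = 0.666667, p_d = 0.208790
Discount per step: exp(-r*dt) = 0.997004
Stock lattice S(k, j) with j the centered position index:
  k=0: S(0,+0) = 11.3600
  k=1: S(1,-1) = 6.6274; S(1,+0) = 11.3600; S(1,+1) = 19.4722
  k=2: S(2,-2) = 3.8664; S(2,-1) = 6.6274; S(2,+0) = 11.3600; S(2,+1) = 19.4722; S(2,+2) = 33.3772
  k=3: S(3,-3) = 2.2556; S(3,-2) = 3.8664; S(3,-1) = 6.6274; S(3,+0) = 11.3600; S(3,+1) = 19.4722; S(3,+2) = 33.3772; S(3,+3) = 57.2119
Terminal payoffs V(N, j) = max(K - S_T, 0):
  V(3,-3) = 10.004357; V(3,-2) = 8.393604; V(3,-1) = 5.632613; V(3,+0) = 0.900000; V(3,+1) = 0.000000; V(3,+2) = 0.000000; V(3,+3) = 0.000000
Backward induction: V(k, j) = exp(-r*dt) * [p_u * V(k+1, j+1) + p_m * V(k+1, j) + p_d * V(k+1, j-1)]
  V(2,-2) = exp(-r*dt) * [p_u*5.632613 + p_m*8.393604 + p_d*10.004357] = 8.360931
  V(2,-1) = exp(-r*dt) * [p_u*0.900000 + p_m*5.632613 + p_d*8.393604] = 5.602834
  V(2,+0) = exp(-r*dt) * [p_u*0.000000 + p_m*0.900000 + p_d*5.632613] = 1.770716
  V(2,+1) = exp(-r*dt) * [p_u*0.000000 + p_m*0.000000 + p_d*0.900000] = 0.187349
  V(2,+2) = exp(-r*dt) * [p_u*0.000000 + p_m*0.000000 + p_d*0.000000] = 0.000000
  V(1,-1) = exp(-r*dt) * [p_u*1.770716 + p_m*5.602834 + p_d*8.360931] = 5.684357
  V(1,+0) = exp(-r*dt) * [p_u*0.187349 + p_m*1.770716 + p_d*5.602834] = 2.366518
  V(1,+1) = exp(-r*dt) * [p_u*0.000000 + p_m*0.187349 + p_d*1.770716] = 0.493126
  V(0,+0) = exp(-r*dt) * [p_u*0.493126 + p_m*2.366518 + p_d*5.684357] = 2.817469

Answer: Price = V(0,0) = 2.8175


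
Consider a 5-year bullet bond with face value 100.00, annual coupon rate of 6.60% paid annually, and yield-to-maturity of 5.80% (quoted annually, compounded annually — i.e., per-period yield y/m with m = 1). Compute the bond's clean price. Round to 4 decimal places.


Answer: Price = 103.3883

Derivation:
Coupon per period c = face * coupon_rate / m = 6.600000
Periods per year m = 1; per-period yield y/m = 0.058000
Number of cashflows N = 5
Cashflows (t years, CF_t, discount factor 1/(1+y/m)^(m*t), PV):
  t = 1.0000: CF_t = 6.600000, DF = 0.945180, PV = 6.238185
  t = 2.0000: CF_t = 6.600000, DF = 0.893364, PV = 5.896205
  t = 3.0000: CF_t = 6.600000, DF = 0.844390, PV = 5.572973
  t = 4.0000: CF_t = 6.600000, DF = 0.798100, PV = 5.267460
  t = 5.0000: CF_t = 106.600000, DF = 0.754348, PV = 80.413482
Price P = sum_t PV_t = 103.388305


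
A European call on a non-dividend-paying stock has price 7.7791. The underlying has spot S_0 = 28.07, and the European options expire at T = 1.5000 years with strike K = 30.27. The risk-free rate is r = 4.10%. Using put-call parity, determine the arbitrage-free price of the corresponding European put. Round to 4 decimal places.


Put-call parity: C - P = S_0 * exp(-qT) - K * exp(-rT).
S_0 * exp(-qT) = 28.0700 * 1.00000000 = 28.07000000
K * exp(-rT) = 30.2700 * 0.94035295 = 28.46448367
P = C - S*exp(-qT) + K*exp(-rT)
P = 7.7791 - 28.07000000 + 28.46448367 = 8.1736

Answer: Put price = 8.1736


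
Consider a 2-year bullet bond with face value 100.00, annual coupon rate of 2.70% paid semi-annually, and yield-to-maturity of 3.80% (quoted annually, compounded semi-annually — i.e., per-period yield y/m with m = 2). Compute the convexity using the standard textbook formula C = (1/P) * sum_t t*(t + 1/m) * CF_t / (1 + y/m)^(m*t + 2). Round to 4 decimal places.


Answer: Convexity = 4.6868

Derivation:
Coupon per period c = face * coupon_rate / m = 1.350000
Periods per year m = 2; per-period yield y/m = 0.019000
Number of cashflows N = 4
Cashflows (t years, CF_t, discount factor 1/(1+y/m)^(m*t), PV):
  t = 0.5000: CF_t = 1.350000, DF = 0.981354, PV = 1.324828
  t = 1.0000: CF_t = 1.350000, DF = 0.963056, PV = 1.300126
  t = 1.5000: CF_t = 1.350000, DF = 0.945099, PV = 1.275884
  t = 2.0000: CF_t = 101.350000, DF = 0.927477, PV = 93.999819
Price P = sum_t PV_t = 97.900657
Convexity numerator sum_t t*(t + 1/m) * CF_t / (1+y/m)^(m*t + 2):
  t = 0.5000: term = 0.637942
  t = 1.0000: term = 1.878141
  t = 1.5000: term = 3.686244
  t = 2.0000: term = 452.635543
Convexity = (1/P) * sum = 458.837870 / 97.900657 = 4.686770


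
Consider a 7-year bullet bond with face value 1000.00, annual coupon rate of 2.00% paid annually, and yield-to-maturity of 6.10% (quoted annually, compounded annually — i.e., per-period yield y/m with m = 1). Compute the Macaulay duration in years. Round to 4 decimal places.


Coupon per period c = face * coupon_rate / m = 20.000000
Periods per year m = 1; per-period yield y/m = 0.061000
Number of cashflows N = 7
Cashflows (t years, CF_t, discount factor 1/(1+y/m)^(m*t), PV):
  t = 1.0000: CF_t = 20.000000, DF = 0.942507, PV = 18.850141
  t = 2.0000: CF_t = 20.000000, DF = 0.888320, PV = 17.766391
  t = 3.0000: CF_t = 20.000000, DF = 0.837247, PV = 16.744950
  t = 4.0000: CF_t = 20.000000, DF = 0.789112, PV = 15.782233
  t = 5.0000: CF_t = 20.000000, DF = 0.743743, PV = 14.874866
  t = 6.0000: CF_t = 20.000000, DF = 0.700983, PV = 14.019667
  t = 7.0000: CF_t = 1020.000000, DF = 0.660682, PV = 673.895388
Price P = sum_t PV_t = 771.933638
Macaulay numerator sum_t t * PV_t:
  t * PV_t at t = 1.0000: 18.850141
  t * PV_t at t = 2.0000: 35.532783
  t * PV_t at t = 3.0000: 50.234849
  t * PV_t at t = 4.0000: 63.128933
  t * PV_t at t = 5.0000: 74.374332
  t * PV_t at t = 6.0000: 84.118001
  t * PV_t at t = 7.0000: 4717.267719
Macaulay duration D = (sum_t t * PV_t) / P = 5043.506759 / 771.933638 = 6.533601

Answer: Macaulay duration = 6.5336 years


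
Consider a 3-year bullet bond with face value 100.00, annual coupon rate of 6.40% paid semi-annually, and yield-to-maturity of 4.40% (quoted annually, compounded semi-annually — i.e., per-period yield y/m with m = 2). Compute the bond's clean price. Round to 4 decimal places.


Coupon per period c = face * coupon_rate / m = 3.200000
Periods per year m = 2; per-period yield y/m = 0.022000
Number of cashflows N = 6
Cashflows (t years, CF_t, discount factor 1/(1+y/m)^(m*t), PV):
  t = 0.5000: CF_t = 3.200000, DF = 0.978474, PV = 3.131115
  t = 1.0000: CF_t = 3.200000, DF = 0.957411, PV = 3.063714
  t = 1.5000: CF_t = 3.200000, DF = 0.936801, PV = 2.997763
  t = 2.0000: CF_t = 3.200000, DF = 0.916635, PV = 2.933232
  t = 2.5000: CF_t = 3.200000, DF = 0.896903, PV = 2.870090
  t = 3.0000: CF_t = 103.200000, DF = 0.877596, PV = 90.567905
Price P = sum_t PV_t = 105.563819

Answer: Price = 105.5638


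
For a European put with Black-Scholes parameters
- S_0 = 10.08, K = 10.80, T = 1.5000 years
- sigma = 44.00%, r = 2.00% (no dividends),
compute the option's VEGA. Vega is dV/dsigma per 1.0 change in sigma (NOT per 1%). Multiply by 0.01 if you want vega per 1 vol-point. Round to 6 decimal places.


d1 = 0.1970858120; d2 = -0.3418019314
phi(d1) = 0.3912690134; exp(-qT) = 1.0000000000; exp(-rT) = 0.9704455335
Vega = S * exp(-qT) * phi(d1) * sqrt(T) = 10.0800 * 1.0000000000 * 0.3912690134 * 1.2247448714 = 4.830384

Answer: Vega = 4.830384


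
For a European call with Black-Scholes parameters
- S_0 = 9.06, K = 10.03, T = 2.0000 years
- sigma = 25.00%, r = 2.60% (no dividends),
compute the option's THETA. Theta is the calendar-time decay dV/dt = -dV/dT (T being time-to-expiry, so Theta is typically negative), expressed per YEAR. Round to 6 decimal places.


Answer: Theta = -0.412219

Derivation:
d1 = 0.0361713914; d2 = -0.3173819992
phi(d1) = 0.3986813838; exp(-qT) = 1.0000000000; exp(-rT) = 0.9493288668
Theta = -S*exp(-qT)*phi(d1)*sigma/(2*sqrt(T)) - r*K*exp(-rT)*N(d2) + q*S*exp(-qT)*N(d1)
N(d1) = 0.5144271513; N(d2) = 0.3754768821; sqrt(T) = 1.4142135624
Term 1 = -9.0600 * 1.0000000000 * 0.3986813838 * 0.2500 / (2 * 1.4142135624) = -0.3192634261
Term 2 = -0.0260 * 10.0300 * 0.9493288668 * 0.3754768821 = -0.0929553030
Term 3 = 0 (no dividend yield, q = 0)
Theta = -0.3192634261 + (-0.0929553030) + (0.0000000000) = -0.412219


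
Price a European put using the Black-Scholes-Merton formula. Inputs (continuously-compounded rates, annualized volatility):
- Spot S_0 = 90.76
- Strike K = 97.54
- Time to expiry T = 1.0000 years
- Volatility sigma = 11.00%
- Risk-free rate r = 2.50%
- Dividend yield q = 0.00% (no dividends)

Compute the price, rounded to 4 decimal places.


Answer: Price = 6.6294

Derivation:
d1 = (ln(S/K) + (r - q + 0.5*sigma^2) * T) / (sigma * sqrt(T)) = -0.37267173
d2 = d1 - sigma * sqrt(T) = -0.48267173
exp(-rT) = 0.97530991; exp(-qT) = 1.00000000
P = K * exp(-rT) * N(-d2) - S_0 * exp(-qT) * N(-d1)
N(-d1) = 0.64530361; N(-d2) = 0.68533558
P = 97.5400 * 0.97530991 * 0.68533558 - 90.7600 * 1.00000000 * 0.64530361 = 6.6294


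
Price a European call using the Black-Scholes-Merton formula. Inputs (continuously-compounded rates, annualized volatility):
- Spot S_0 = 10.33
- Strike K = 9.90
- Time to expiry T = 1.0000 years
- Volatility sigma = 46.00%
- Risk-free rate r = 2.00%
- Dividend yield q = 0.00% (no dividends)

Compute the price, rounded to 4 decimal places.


d1 = (ln(S/K) + (r - q + 0.5*sigma^2) * T) / (sigma * sqrt(T)) = 0.36590767
d2 = d1 - sigma * sqrt(T) = -0.09409233
exp(-rT) = 0.98019867; exp(-qT) = 1.00000000
C = S_0 * exp(-qT) * N(d1) - K * exp(-rT) * N(d2)
N(d1) = 0.64278301; N(d2) = 0.46251790
C = 10.3300 * 1.00000000 * 0.64278301 - 9.9000 * 0.98019867 * 0.46251790 = 2.1517

Answer: Price = 2.1517


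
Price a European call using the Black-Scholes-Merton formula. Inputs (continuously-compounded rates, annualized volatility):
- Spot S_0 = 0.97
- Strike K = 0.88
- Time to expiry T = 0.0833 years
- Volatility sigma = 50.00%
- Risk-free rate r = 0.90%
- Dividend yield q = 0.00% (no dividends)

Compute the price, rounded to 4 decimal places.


d1 = (ln(S/K) + (r - q + 0.5*sigma^2) * T) / (sigma * sqrt(T)) = 0.75211243
d2 = d1 - sigma * sqrt(T) = 0.60780373
exp(-rT) = 0.99925058; exp(-qT) = 1.00000000
C = S_0 * exp(-qT) * N(d1) - K * exp(-rT) * N(d2)
N(d1) = 0.77400827; N(d2) = 0.72834117
C = 0.9700 * 1.00000000 * 0.77400827 - 0.8800 * 0.99925058 * 0.72834117 = 0.1103

Answer: Price = 0.1103


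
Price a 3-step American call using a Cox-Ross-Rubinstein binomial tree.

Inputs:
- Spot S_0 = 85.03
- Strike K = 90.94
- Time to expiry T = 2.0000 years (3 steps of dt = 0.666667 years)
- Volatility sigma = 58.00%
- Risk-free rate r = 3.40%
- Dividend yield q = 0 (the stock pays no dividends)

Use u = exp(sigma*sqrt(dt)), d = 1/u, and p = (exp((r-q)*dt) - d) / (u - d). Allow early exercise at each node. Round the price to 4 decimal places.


dt = T/N = 0.666667
u = exp(sigma*sqrt(dt)) = 1.605713; d = 1/u = 0.622776
p = (exp((r-q)*dt) - d) / (u - d) = 0.407096
Discount per step: exp(-r*dt) = 0.977588
Stock lattice S(k, i) with i counting down-moves:
  k=0: S(0,0) = 85.0300
  k=1: S(1,0) = 136.5338; S(1,1) = 52.9547
  k=2: S(2,0) = 219.2341; S(2,1) = 85.0300; S(2,2) = 32.9789
  k=3: S(3,0) = 352.0271; S(3,1) = 136.5338; S(3,2) = 52.9547; S(3,3) = 20.5385
Terminal payoffs V(N, i) = max(S_T - K, 0):
  V(3,0) = 261.087109; V(3,1) = 45.593793; V(3,2) = 0.000000; V(3,3) = 0.000000
Backward induction: V(k, i) = exp(-r*dt) * [p * V(k+1, i) + (1-p) * V(k+1, i+1)]; then take max(V_cont, immediate exercise) for American.
  V(2,0) = exp(-r*dt) * [p*261.087109 + (1-p)*45.593793] = 130.332234; exercise = 128.294113; V(2,0) = max -> 130.332234
  V(2,1) = exp(-r*dt) * [p*45.593793 + (1-p)*0.000000] = 18.145047; exercise = 0.000000; V(2,1) = max -> 18.145047
  V(2,2) = exp(-r*dt) * [p*0.000000 + (1-p)*0.000000] = 0.000000; exercise = 0.000000; V(2,2) = max -> 0.000000
  V(1,0) = exp(-r*dt) * [p*130.332234 + (1-p)*18.145047] = 62.385729; exercise = 45.593793; V(1,0) = max -> 62.385729
  V(1,1) = exp(-r*dt) * [p*18.145047 + (1-p)*0.000000] = 7.221218; exercise = 0.000000; V(1,1) = max -> 7.221218
  V(0,0) = exp(-r*dt) * [p*62.385729 + (1-p)*7.221218] = 29.013301; exercise = 0.000000; V(0,0) = max -> 29.013301

Answer: Price = V(0,0) = 29.0133


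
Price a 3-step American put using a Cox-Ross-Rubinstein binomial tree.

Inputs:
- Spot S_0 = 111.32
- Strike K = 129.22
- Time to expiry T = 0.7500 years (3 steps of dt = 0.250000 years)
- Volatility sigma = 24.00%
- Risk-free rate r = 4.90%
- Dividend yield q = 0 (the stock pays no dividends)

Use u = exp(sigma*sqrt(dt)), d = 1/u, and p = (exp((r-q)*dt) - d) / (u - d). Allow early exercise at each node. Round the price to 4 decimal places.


dt = T/N = 0.250000
u = exp(sigma*sqrt(dt)) = 1.127497; d = 1/u = 0.886920
p = (exp((r-q)*dt) - d) / (u - d) = 0.521268
Discount per step: exp(-r*dt) = 0.987825
Stock lattice S(k, i) with i counting down-moves:
  k=0: S(0,0) = 111.3200
  k=1: S(1,0) = 125.5129; S(1,1) = 98.7320
  k=2: S(2,0) = 141.5155; S(2,1) = 111.3200; S(2,2) = 87.5674
  k=3: S(3,0) = 159.5582; S(3,1) = 125.5129; S(3,2) = 98.7320; S(3,3) = 77.6653
Terminal payoffs V(N, i) = max(K - S_T, 0):
  V(3,0) = 0.000000; V(3,1) = 3.707050; V(3,2) = 30.488017; V(3,3) = 51.554671
Backward induction: V(k, i) = exp(-r*dt) * [p * V(k+1, i) + (1-p) * V(k+1, i+1)]; then take max(V_cont, immediate exercise) for American.
  V(2,0) = exp(-r*dt) * [p*0.000000 + (1-p)*3.707050] = 1.753075; exercise = 0.000000; V(2,0) = max -> 1.753075
  V(2,1) = exp(-r*dt) * [p*3.707050 + (1-p)*30.488017] = 16.326711; exercise = 17.900000; V(2,1) = max -> 17.900000
  V(2,2) = exp(-r*dt) * [p*30.488017 + (1-p)*51.554671] = 40.079298; exercise = 41.652587; V(2,2) = max -> 41.652587
  V(1,0) = exp(-r*dt) * [p*1.753075 + (1-p)*17.900000] = 9.367657; exercise = 3.707050; V(1,0) = max -> 9.367657
  V(1,1) = exp(-r*dt) * [p*17.900000 + (1-p)*41.652587] = 28.914728; exercise = 30.488017; V(1,1) = max -> 30.488017
  V(0,0) = exp(-r*dt) * [p*9.367657 + (1-p)*30.488017] = 19.241481; exercise = 17.900000; V(0,0) = max -> 19.241481

Answer: Price = V(0,0) = 19.2415


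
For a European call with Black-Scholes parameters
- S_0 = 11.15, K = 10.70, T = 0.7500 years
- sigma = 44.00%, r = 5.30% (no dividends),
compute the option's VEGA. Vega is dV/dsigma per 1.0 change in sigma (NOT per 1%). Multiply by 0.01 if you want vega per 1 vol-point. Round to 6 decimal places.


d1 = 0.4029531082; d2 = 0.0219019306
phi(d1) = 0.3678337766; exp(-qT) = 1.0000000000; exp(-rT) = 0.9610296665
Vega = S * exp(-qT) * phi(d1) * sqrt(T) = 11.1500 * 1.0000000000 * 0.3678337766 * 0.8660254038 = 3.551870

Answer: Vega = 3.551870


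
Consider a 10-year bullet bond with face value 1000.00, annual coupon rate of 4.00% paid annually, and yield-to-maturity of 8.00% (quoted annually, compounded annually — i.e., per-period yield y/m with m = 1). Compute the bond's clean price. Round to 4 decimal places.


Coupon per period c = face * coupon_rate / m = 40.000000
Periods per year m = 1; per-period yield y/m = 0.080000
Number of cashflows N = 10
Cashflows (t years, CF_t, discount factor 1/(1+y/m)^(m*t), PV):
  t = 1.0000: CF_t = 40.000000, DF = 0.925926, PV = 37.037037
  t = 2.0000: CF_t = 40.000000, DF = 0.857339, PV = 34.293553
  t = 3.0000: CF_t = 40.000000, DF = 0.793832, PV = 31.753290
  t = 4.0000: CF_t = 40.000000, DF = 0.735030, PV = 29.401194
  t = 5.0000: CF_t = 40.000000, DF = 0.680583, PV = 27.223328
  t = 6.0000: CF_t = 40.000000, DF = 0.630170, PV = 25.206785
  t = 7.0000: CF_t = 40.000000, DF = 0.583490, PV = 23.339616
  t = 8.0000: CF_t = 40.000000, DF = 0.540269, PV = 21.610755
  t = 9.0000: CF_t = 40.000000, DF = 0.500249, PV = 20.009959
  t = 10.0000: CF_t = 1040.000000, DF = 0.463193, PV = 481.721228
Price P = sum_t PV_t = 731.596744

Answer: Price = 731.5967


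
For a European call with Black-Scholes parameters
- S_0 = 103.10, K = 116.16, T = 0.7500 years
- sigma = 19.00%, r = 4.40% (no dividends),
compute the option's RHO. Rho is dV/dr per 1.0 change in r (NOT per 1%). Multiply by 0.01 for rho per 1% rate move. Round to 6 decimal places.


d1 = -0.4420173001; d2 = -0.6065621268
phi(d1) = 0.3618128535; exp(-qT) = 1.0000000000; exp(-rT) = 0.9675385596
N(d2) = 0.2720707704
Rho = K*T*exp(-rT)*N(d2) = 116.1600 * 0.7500 * 0.9675385596 * 0.2720707704 = 22.933378

Answer: Rho = 22.933378


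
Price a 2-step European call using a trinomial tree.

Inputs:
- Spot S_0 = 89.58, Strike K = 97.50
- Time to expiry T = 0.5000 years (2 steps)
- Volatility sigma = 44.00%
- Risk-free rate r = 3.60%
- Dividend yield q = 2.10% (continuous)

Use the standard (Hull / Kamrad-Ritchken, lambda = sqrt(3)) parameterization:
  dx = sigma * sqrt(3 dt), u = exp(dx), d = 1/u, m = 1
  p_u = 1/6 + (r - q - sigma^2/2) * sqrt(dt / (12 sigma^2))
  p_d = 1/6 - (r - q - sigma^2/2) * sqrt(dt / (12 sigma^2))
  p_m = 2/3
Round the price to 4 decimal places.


Answer: Price = V(0,0) = 7.9720

Derivation:
dt = T/N = 0.250000; dx = sigma*sqrt(3*dt) = 0.381051
u = exp(dx) = 1.463823; d = 1/u = 0.683143
p_u = 0.139833, p_m = 0.666667, p_d = 0.193500
Discount per step: exp(-r*dt) = 0.991040
Stock lattice S(k, j) with j the centered position index:
  k=0: S(0,+0) = 89.5800
  k=1: S(1,-1) = 61.1959; S(1,+0) = 89.5800; S(1,+1) = 131.1292
  k=2: S(2,-2) = 41.8056; S(2,-1) = 61.1959; S(2,+0) = 89.5800; S(2,+1) = 131.1292; S(2,+2) = 191.9499
Terminal payoffs V(N, j) = max(S_T - K, 0):
  V(2,-2) = 0.000000; V(2,-1) = 0.000000; V(2,+0) = 0.000000; V(2,+1) = 33.629221; V(2,+2) = 94.449907
Backward induction: V(k, j) = exp(-r*dt) * [p_u * V(k+1, j+1) + p_m * V(k+1, j) + p_d * V(k+1, j-1)]
  V(1,-1) = exp(-r*dt) * [p_u*0.000000 + p_m*0.000000 + p_d*0.000000] = 0.000000
  V(1,+0) = exp(-r*dt) * [p_u*33.629221 + p_m*0.000000 + p_d*0.000000] = 4.660343
  V(1,+1) = exp(-r*dt) * [p_u*94.449907 + p_m*33.629221 + p_d*0.000000] = 35.307493
  V(0,+0) = exp(-r*dt) * [p_u*35.307493 + p_m*4.660343 + p_d*0.000000] = 7.971976


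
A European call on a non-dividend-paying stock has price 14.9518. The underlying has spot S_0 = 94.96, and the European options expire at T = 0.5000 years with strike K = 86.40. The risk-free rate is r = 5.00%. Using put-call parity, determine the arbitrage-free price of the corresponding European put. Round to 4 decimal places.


Answer: Put price = 4.2586

Derivation:
Put-call parity: C - P = S_0 * exp(-qT) - K * exp(-rT).
S_0 * exp(-qT) = 94.9600 * 1.00000000 = 94.96000000
K * exp(-rT) = 86.4000 * 0.97530991 = 84.26677640
P = C - S*exp(-qT) + K*exp(-rT)
P = 14.9518 - 94.96000000 + 84.26677640 = 4.2586


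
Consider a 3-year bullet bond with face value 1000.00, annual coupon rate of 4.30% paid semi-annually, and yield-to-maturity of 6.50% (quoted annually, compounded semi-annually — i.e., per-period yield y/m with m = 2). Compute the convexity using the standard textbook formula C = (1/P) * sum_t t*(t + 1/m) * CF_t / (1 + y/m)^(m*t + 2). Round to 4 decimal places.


Coupon per period c = face * coupon_rate / m = 21.500000
Periods per year m = 2; per-period yield y/m = 0.032500
Number of cashflows N = 6
Cashflows (t years, CF_t, discount factor 1/(1+y/m)^(m*t), PV):
  t = 0.5000: CF_t = 21.500000, DF = 0.968523, PV = 20.823245
  t = 1.0000: CF_t = 21.500000, DF = 0.938037, PV = 20.167791
  t = 1.5000: CF_t = 21.500000, DF = 0.908510, PV = 19.532970
  t = 2.0000: CF_t = 21.500000, DF = 0.879913, PV = 18.918131
  t = 2.5000: CF_t = 21.500000, DF = 0.852216, PV = 18.322645
  t = 3.0000: CF_t = 1021.500000, DF = 0.825391, PV = 843.136730
Price P = sum_t PV_t = 940.901511
Convexity numerator sum_t t*(t + 1/m) * CF_t / (1+y/m)^(m*t + 2):
  t = 0.5000: term = 9.766485
  t = 1.0000: term = 28.377196
  t = 1.5000: term = 54.967934
  t = 2.0000: term = 88.729514
  t = 2.5000: term = 128.904863
  t = 3.0000: term = 8304.379495
Convexity = (1/P) * sum = 8615.125486 / 940.901511 = 9.156246

Answer: Convexity = 9.1562


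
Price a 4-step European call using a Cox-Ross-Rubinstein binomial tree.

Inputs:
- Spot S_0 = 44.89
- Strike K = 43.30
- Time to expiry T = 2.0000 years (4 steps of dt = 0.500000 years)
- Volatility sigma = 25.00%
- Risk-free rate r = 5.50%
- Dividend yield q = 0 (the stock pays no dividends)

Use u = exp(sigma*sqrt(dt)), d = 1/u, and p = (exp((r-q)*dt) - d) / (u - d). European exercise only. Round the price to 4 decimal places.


Answer: Price = V(0,0) = 9.2686

Derivation:
dt = T/N = 0.500000
u = exp(sigma*sqrt(dt)) = 1.193365; d = 1/u = 0.837967
p = (exp((r-q)*dt) - d) / (u - d) = 0.534372
Discount per step: exp(-r*dt) = 0.972875
Stock lattice S(k, i) with i counting down-moves:
  k=0: S(0,0) = 44.8900
  k=1: S(1,0) = 53.5701; S(1,1) = 37.6163
  k=2: S(2,0) = 63.9287; S(2,1) = 44.8900; S(2,2) = 31.5212
  k=3: S(3,0) = 76.2902; S(3,1) = 53.5701; S(3,2) = 37.6163; S(3,3) = 26.4138
  k=4: S(4,0) = 91.0421; S(4,1) = 63.9287; S(4,2) = 44.8900; S(4,3) = 31.5212; S(4,4) = 22.1339
Terminal payoffs V(N, i) = max(S_T - K, 0):
  V(4,0) = 47.742082; V(4,1) = 20.628703; V(4,2) = 1.590000; V(4,3) = 0.000000; V(4,4) = 0.000000
Backward induction: V(k, i) = exp(-r*dt) * [p * V(k+1, i) + (1-p) * V(k+1, i+1)].
  V(3,0) = exp(-r*dt) * [p*47.742082 + (1-p)*20.628703] = 34.164776
  V(3,1) = exp(-r*dt) * [p*20.628703 + (1-p)*1.590000] = 11.444662
  V(3,2) = exp(-r*dt) * [p*1.590000 + (1-p)*0.000000] = 0.826605
  V(3,3) = exp(-r*dt) * [p*0.000000 + (1-p)*0.000000] = 0.000000
  V(2,0) = exp(-r*dt) * [p*34.164776 + (1-p)*11.444662] = 22.945896
  V(2,1) = exp(-r*dt) * [p*11.444662 + (1-p)*0.826605] = 6.324271
  V(2,2) = exp(-r*dt) * [p*0.826605 + (1-p)*0.000000] = 0.429733
  V(1,0) = exp(-r*dt) * [p*22.945896 + (1-p)*6.324271] = 14.793930
  V(1,1) = exp(-r*dt) * [p*6.324271 + (1-p)*0.429733] = 3.482514
  V(0,0) = exp(-r*dt) * [p*14.793930 + (1-p)*3.482514] = 9.268599


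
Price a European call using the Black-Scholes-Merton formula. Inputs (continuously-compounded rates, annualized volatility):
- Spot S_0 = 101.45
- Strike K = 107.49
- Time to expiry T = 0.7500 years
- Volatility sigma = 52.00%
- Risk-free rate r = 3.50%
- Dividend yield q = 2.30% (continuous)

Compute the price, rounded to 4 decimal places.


d1 = (ln(S/K) + (r - q + 0.5*sigma^2) * T) / (sigma * sqrt(T)) = 0.11673189
d2 = d1 - sigma * sqrt(T) = -0.33360132
exp(-rT) = 0.97409154; exp(-qT) = 0.98289793
C = S_0 * exp(-qT) * N(d1) - K * exp(-rT) * N(d2)
N(d1) = 0.54646374; N(d2) = 0.36934021
C = 101.4500 * 0.98289793 * 0.54646374 - 107.4900 * 0.97409154 * 0.36934021 = 15.8188

Answer: Price = 15.8188


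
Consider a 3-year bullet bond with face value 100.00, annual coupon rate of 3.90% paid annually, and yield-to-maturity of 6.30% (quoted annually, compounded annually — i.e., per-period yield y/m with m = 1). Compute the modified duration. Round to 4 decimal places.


Coupon per period c = face * coupon_rate / m = 3.900000
Periods per year m = 1; per-period yield y/m = 0.063000
Number of cashflows N = 3
Cashflows (t years, CF_t, discount factor 1/(1+y/m)^(m*t), PV):
  t = 1.0000: CF_t = 3.900000, DF = 0.940734, PV = 3.668862
  t = 2.0000: CF_t = 3.900000, DF = 0.884980, PV = 3.451422
  t = 3.0000: CF_t = 103.900000, DF = 0.832531, PV = 86.499930
Price P = sum_t PV_t = 93.620213
First compute Macaulay numerator sum_t t * PV_t:
  t * PV_t at t = 1.0000: 3.668862
  t * PV_t at t = 2.0000: 6.902844
  t * PV_t at t = 3.0000: 259.499789
Macaulay duration D = 270.071495 / 93.620213 = 2.884756
Modified duration = D / (1 + y/m) = 2.884756 / (1 + 0.063000) = 2.713788

Answer: Modified duration = 2.7138


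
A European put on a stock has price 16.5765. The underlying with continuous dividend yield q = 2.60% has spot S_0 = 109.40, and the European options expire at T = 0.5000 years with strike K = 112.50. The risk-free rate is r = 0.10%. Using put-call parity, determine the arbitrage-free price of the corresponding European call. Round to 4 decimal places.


Put-call parity: C - P = S_0 * exp(-qT) - K * exp(-rT).
S_0 * exp(-qT) = 109.4000 * 0.98708414 = 107.98700437
K * exp(-rT) = 112.5000 * 0.99950012 = 112.44376406
C = P + S*exp(-qT) - K*exp(-rT)
C = 16.5765 + 107.98700437 - 112.44376406 = 12.1197

Answer: Call price = 12.1197


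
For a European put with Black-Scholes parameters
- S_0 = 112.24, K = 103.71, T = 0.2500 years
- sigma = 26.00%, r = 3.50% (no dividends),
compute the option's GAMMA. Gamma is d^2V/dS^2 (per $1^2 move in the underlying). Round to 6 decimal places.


Answer: Gamma = 0.020788

Derivation:
d1 = 0.7403145630; d2 = 0.6103145630
phi(d1) = 0.3033186550; exp(-qT) = 1.0000000000; exp(-rT) = 0.9912881698
Gamma = exp(-qT) * phi(d1) / (S * sigma * sqrt(T)) = 1.0000000000 * 0.3033186550 / (112.2400 * 0.2600 * 0.5000000000) = 0.020788


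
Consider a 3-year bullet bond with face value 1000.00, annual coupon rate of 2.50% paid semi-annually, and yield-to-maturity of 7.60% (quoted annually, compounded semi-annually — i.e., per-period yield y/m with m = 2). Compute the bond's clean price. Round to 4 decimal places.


Coupon per period c = face * coupon_rate / m = 12.500000
Periods per year m = 2; per-period yield y/m = 0.038000
Number of cashflows N = 6
Cashflows (t years, CF_t, discount factor 1/(1+y/m)^(m*t), PV):
  t = 0.5000: CF_t = 12.500000, DF = 0.963391, PV = 12.042389
  t = 1.0000: CF_t = 12.500000, DF = 0.928122, PV = 11.601531
  t = 1.5000: CF_t = 12.500000, DF = 0.894145, PV = 11.176812
  t = 2.0000: CF_t = 12.500000, DF = 0.861411, PV = 10.767642
  t = 2.5000: CF_t = 12.500000, DF = 0.829876, PV = 10.373451
  t = 3.0000: CF_t = 1012.500000, DF = 0.799495, PV = 809.488924
Price P = sum_t PV_t = 865.450749

Answer: Price = 865.4507


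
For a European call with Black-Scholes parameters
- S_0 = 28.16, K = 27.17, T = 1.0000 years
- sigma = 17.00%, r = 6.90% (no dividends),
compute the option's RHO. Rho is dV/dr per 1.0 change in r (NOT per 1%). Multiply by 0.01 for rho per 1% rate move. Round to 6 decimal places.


Answer: Rho = 17.812598

Derivation:
d1 = 0.7014065168; d2 = 0.5314065168
phi(d1) = 0.3119463428; exp(-qT) = 1.0000000000; exp(-rT) = 0.9333266801
N(d2) = 0.7024314467
Rho = K*T*exp(-rT)*N(d2) = 27.1700 * 1.0000 * 0.9333266801 * 0.7024314467 = 17.812598


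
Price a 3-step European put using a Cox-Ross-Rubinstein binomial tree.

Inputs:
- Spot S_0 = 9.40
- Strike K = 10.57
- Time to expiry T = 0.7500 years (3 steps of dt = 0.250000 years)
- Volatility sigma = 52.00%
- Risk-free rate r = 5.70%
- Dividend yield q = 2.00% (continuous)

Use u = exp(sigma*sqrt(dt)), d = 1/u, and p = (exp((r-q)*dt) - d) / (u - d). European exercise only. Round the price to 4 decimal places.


dt = T/N = 0.250000
u = exp(sigma*sqrt(dt)) = 1.296930; d = 1/u = 0.771052
p = (exp((r-q)*dt) - d) / (u - d) = 0.453035
Discount per step: exp(-r*dt) = 0.985851
Stock lattice S(k, i) with i counting down-moves:
  k=0: S(0,0) = 9.4000
  k=1: S(1,0) = 12.1911; S(1,1) = 7.2479
  k=2: S(2,0) = 15.8111; S(2,1) = 9.4000; S(2,2) = 5.5885
  k=3: S(3,0) = 20.5058; S(3,1) = 12.1911; S(3,2) = 7.2479; S(3,3) = 4.3090
Terminal payoffs V(N, i) = max(K - S_T, 0):
  V(3,0) = 0.000000; V(3,1) = 0.000000; V(3,2) = 3.322115; V(3,3) = 6.260983
Backward induction: V(k, i) = exp(-r*dt) * [p * V(k+1, i) + (1-p) * V(k+1, i+1)].
  V(2,0) = exp(-r*dt) * [p*0.000000 + (1-p)*0.000000] = 0.000000
  V(2,1) = exp(-r*dt) * [p*0.000000 + (1-p)*3.322115] = 1.791371
  V(2,2) = exp(-r*dt) * [p*3.322115 + (1-p)*6.260983] = 4.859825
  V(1,0) = exp(-r*dt) * [p*0.000000 + (1-p)*1.791371] = 0.965954
  V(1,1) = exp(-r*dt) * [p*1.791371 + (1-p)*4.859825] = 3.420616
  V(0,0) = exp(-r*dt) * [p*0.965954 + (1-p)*3.420616] = 2.275904

Answer: Price = V(0,0) = 2.2759


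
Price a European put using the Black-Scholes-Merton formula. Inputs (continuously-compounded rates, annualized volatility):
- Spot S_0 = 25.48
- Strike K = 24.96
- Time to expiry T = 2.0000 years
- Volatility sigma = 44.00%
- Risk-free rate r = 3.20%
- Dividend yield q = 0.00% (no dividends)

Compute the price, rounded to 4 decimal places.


d1 = (ln(S/K) + (r - q + 0.5*sigma^2) * T) / (sigma * sqrt(T)) = 0.44711533
d2 = d1 - sigma * sqrt(T) = -0.17513864
exp(-rT) = 0.93800500; exp(-qT) = 1.00000000
P = K * exp(-rT) * N(-d2) - S_0 * exp(-qT) * N(-d1)
N(-d1) = 0.32739590; N(-d2) = 0.56951465
P = 24.9600 * 0.93800500 * 0.56951465 - 25.4800 * 1.00000000 * 0.32739590 = 4.9918

Answer: Price = 4.9918


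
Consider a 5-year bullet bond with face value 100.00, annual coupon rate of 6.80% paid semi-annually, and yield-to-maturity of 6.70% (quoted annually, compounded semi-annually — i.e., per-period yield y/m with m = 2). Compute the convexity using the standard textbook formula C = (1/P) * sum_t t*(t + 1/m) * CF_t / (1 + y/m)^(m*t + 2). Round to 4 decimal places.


Coupon per period c = face * coupon_rate / m = 3.400000
Periods per year m = 2; per-period yield y/m = 0.033500
Number of cashflows N = 10
Cashflows (t years, CF_t, discount factor 1/(1+y/m)^(m*t), PV):
  t = 0.5000: CF_t = 3.400000, DF = 0.967586, PV = 3.289792
  t = 1.0000: CF_t = 3.400000, DF = 0.936222, PV = 3.183156
  t = 1.5000: CF_t = 3.400000, DF = 0.905876, PV = 3.079977
  t = 2.0000: CF_t = 3.400000, DF = 0.876512, PV = 2.980142
  t = 2.5000: CF_t = 3.400000, DF = 0.848101, PV = 2.883544
  t = 3.0000: CF_t = 3.400000, DF = 0.820611, PV = 2.790076
  t = 3.5000: CF_t = 3.400000, DF = 0.794011, PV = 2.699638
  t = 4.0000: CF_t = 3.400000, DF = 0.768274, PV = 2.612132
  t = 4.5000: CF_t = 3.400000, DF = 0.743371, PV = 2.527462
  t = 5.0000: CF_t = 103.400000, DF = 0.719275, PV = 74.373073
Price P = sum_t PV_t = 100.418992
Convexity numerator sum_t t*(t + 1/m) * CF_t / (1+y/m)^(m*t + 2):
  t = 0.5000: term = 1.539989
  t = 1.0000: term = 4.470213
  t = 1.5000: term = 8.650631
  t = 2.0000: term = 13.950380
  t = 2.5000: term = 20.247286
  t = 3.0000: term = 27.427383
  t = 3.5000: term = 35.384464
  t = 4.0000: term = 44.019653
  t = 4.5000: term = 53.240993
  t = 5.0000: term = 1914.817822
Convexity = (1/P) * sum = 2123.748813 / 100.418992 = 21.148876

Answer: Convexity = 21.1489


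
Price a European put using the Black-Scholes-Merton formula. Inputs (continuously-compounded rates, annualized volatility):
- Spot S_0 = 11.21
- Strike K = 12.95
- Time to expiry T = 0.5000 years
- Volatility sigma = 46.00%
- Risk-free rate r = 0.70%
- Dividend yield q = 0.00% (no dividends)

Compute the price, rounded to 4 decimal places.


Answer: Price = 2.5472

Derivation:
d1 = (ln(S/K) + (r - q + 0.5*sigma^2) * T) / (sigma * sqrt(T)) = -0.27020564
d2 = d1 - sigma * sqrt(T) = -0.59547476
exp(-rT) = 0.99650612; exp(-qT) = 1.00000000
P = K * exp(-rT) * N(-d2) - S_0 * exp(-qT) * N(-d1)
N(-d1) = 0.60649897; N(-d2) = 0.72423692
P = 12.9500 * 0.99650612 * 0.72423692 - 11.2100 * 1.00000000 * 0.60649897 = 2.5472


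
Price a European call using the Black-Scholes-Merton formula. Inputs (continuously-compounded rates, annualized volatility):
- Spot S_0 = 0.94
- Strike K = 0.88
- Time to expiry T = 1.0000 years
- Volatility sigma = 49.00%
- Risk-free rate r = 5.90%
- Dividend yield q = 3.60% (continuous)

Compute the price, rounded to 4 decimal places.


Answer: Price = 0.2093

Derivation:
d1 = (ln(S/K) + (r - q + 0.5*sigma^2) * T) / (sigma * sqrt(T)) = 0.42654687
d2 = d1 - sigma * sqrt(T) = -0.06345313
exp(-rT) = 0.94270677; exp(-qT) = 0.96464029
C = S_0 * exp(-qT) * N(d1) - K * exp(-rT) * N(d2)
N(d1) = 0.66514530; N(d2) = 0.47470284
C = 0.9400 * 0.96464029 * 0.66514530 - 0.8800 * 0.94270677 * 0.47470284 = 0.2093


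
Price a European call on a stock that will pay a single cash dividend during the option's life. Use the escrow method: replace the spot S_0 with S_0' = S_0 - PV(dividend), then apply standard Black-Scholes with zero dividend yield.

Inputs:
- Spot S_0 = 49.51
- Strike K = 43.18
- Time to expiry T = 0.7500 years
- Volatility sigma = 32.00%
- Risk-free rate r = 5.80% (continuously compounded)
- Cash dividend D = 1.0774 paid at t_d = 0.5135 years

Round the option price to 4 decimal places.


Answer: Price = 9.2949

Derivation:
PV(D) = D * exp(-r * t_d) = 1.0774 * 0.97065614 = 1.04578493
S_0' = S_0 - PV(D) = 49.5100 - 1.04578493 = 48.46421507
d1 = (ln(S_0'/K) + (r + sigma^2/2)*T) / (sigma*sqrt(T)) = 0.71211922
d2 = d1 - sigma*sqrt(T) = 0.43499109
exp(-rT) = 0.95743255
N(d1) = 0.76180452; N(d2) = 0.66821555
C = S_0' * N(d1) - K * exp(-rT) * N(d2) = 48.46421507 * 0.76180452 - 43.1800 * 0.95743255 * 0.66821555 = 9.2949


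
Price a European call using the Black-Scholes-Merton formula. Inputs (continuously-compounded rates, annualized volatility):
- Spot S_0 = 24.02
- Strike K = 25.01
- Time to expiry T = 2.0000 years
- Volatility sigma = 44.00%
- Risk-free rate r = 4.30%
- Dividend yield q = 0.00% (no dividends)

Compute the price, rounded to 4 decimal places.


d1 = (ln(S/K) + (r - q + 0.5*sigma^2) * T) / (sigma * sqrt(T)) = 0.38442675
d2 = d1 - sigma * sqrt(T) = -0.23782722
exp(-rT) = 0.91759423; exp(-qT) = 1.00000000
C = S_0 * exp(-qT) * N(d1) - K * exp(-rT) * N(d2)
N(d1) = 0.64966891; N(d2) = 0.40600755
C = 24.0200 * 1.00000000 * 0.64966891 - 25.0100 * 0.91759423 * 0.40600755 = 6.2876

Answer: Price = 6.2876


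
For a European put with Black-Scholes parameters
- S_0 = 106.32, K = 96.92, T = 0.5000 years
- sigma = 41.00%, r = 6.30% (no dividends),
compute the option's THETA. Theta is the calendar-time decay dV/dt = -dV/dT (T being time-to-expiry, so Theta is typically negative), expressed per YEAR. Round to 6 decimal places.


d1 = 0.5729031517; d2 = 0.2829893714
phi(d1) = 0.3385621688; exp(-qT) = 1.0000000000; exp(-rT) = 0.9689909565
Theta = -S*exp(-qT)*phi(d1)*sigma/(2*sqrt(T)) + r*K*exp(-rT)*N(-d2) - q*S*exp(-qT)*N(-d1)
N(-d1) = 0.2833551352; N(-d2) = 0.3885924922; sqrt(T) = 0.7071067812
Term 1 = -106.3200 * 1.0000000000 * 0.3385621688 * 0.4100 / (2 * 0.7071067812) = -10.4357160792
Term 2 = 0.0630 * 96.9200 * 0.9689909565 * 0.3885924922 = 2.2991541193
Term 3 = 0 (no dividend yield, q = 0)
Theta = -10.4357160792 + (2.2991541193) + (0.0000000000) = -8.136562

Answer: Theta = -8.136562


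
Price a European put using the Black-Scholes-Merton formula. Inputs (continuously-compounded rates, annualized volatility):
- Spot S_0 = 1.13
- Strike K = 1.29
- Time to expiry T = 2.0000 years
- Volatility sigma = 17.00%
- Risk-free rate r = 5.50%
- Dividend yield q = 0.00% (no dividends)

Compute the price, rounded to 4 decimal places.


Answer: Price = 0.1226

Derivation:
d1 = (ln(S/K) + (r - q + 0.5*sigma^2) * T) / (sigma * sqrt(T)) = 0.02693417
d2 = d1 - sigma * sqrt(T) = -0.21348213
exp(-rT) = 0.89583414; exp(-qT) = 1.00000000
P = K * exp(-rT) * N(-d2) - S_0 * exp(-qT) * N(-d1)
N(-d1) = 0.48925612; N(-d2) = 0.58452454
P = 1.2900 * 0.89583414 * 0.58452454 - 1.1300 * 1.00000000 * 0.48925612 = 0.1226


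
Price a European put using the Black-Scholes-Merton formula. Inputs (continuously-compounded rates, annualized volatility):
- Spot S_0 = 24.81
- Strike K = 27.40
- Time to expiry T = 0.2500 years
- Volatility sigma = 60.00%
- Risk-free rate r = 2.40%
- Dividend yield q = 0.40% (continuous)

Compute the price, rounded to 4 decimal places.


d1 = (ln(S/K) + (r - q + 0.5*sigma^2) * T) / (sigma * sqrt(T)) = -0.16432072
d2 = d1 - sigma * sqrt(T) = -0.46432072
exp(-rT) = 0.99401796; exp(-qT) = 0.99900050
P = K * exp(-rT) * N(-d2) - S_0 * exp(-qT) * N(-d1)
N(-d1) = 0.56526066; N(-d2) = 0.67879101
P = 27.4000 * 0.99401796 * 0.67879101 - 24.8100 * 0.99900050 * 0.56526066 = 4.4775

Answer: Price = 4.4775


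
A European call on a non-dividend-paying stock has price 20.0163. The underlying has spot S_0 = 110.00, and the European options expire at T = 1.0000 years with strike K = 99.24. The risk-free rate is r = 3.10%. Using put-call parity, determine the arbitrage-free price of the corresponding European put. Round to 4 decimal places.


Put-call parity: C - P = S_0 * exp(-qT) - K * exp(-rT).
S_0 * exp(-qT) = 110.0000 * 1.00000000 = 110.00000000
K * exp(-rT) = 99.2400 * 0.96947557 = 96.21075587
P = C - S*exp(-qT) + K*exp(-rT)
P = 20.0163 - 110.00000000 + 96.21075587 = 6.2271

Answer: Put price = 6.2271


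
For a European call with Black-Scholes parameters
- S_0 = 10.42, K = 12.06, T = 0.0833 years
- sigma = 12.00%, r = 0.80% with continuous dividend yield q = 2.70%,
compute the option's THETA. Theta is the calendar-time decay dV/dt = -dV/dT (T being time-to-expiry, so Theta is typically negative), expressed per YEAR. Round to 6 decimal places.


Answer: Theta = -0.000102

Derivation:
d1 = -4.2487071736; d2 = -4.2833412609
phi(d1) = 0.0000479815; exp(-qT) = 0.9977534273; exp(-rT) = 0.9993338220
Theta = -S*exp(-qT)*phi(d1)*sigma/(2*sqrt(T)) - r*K*exp(-rT)*N(d2) + q*S*exp(-qT)*N(d1)
N(d1) = 0.0000107504; N(d2) = 0.0000092054; sqrt(T) = 0.2886173938
Term 1 = -10.4200 * 0.9977534273 * 0.0000479815 * 0.1200 / (2 * 0.2886173938) = -0.0001037035
Term 2 = -0.0080 * 12.0600 * 0.9993338220 * 0.0000092054 = -0.0000008875
Term 3 = 0.0270 * 10.4200 * 0.9977534273 * 0.0000107504 = 0.0000030177
Theta = -0.0001037035 + (-0.0000008875) + (0.0000030177) = -0.000102


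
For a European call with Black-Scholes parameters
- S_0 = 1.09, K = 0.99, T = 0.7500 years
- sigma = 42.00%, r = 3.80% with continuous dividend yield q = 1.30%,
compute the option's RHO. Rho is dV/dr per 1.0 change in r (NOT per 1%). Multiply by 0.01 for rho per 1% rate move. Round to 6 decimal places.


Answer: Rho = 0.399350

Derivation:
d1 = 0.4979729433; d2 = 0.1342422737
phi(d1) = 0.3524216118; exp(-qT) = 0.9902973771; exp(-rT) = 0.9719022941
N(d2) = 0.5533945006
Rho = K*T*exp(-rT)*N(d2) = 0.9900 * 0.7500 * 0.9719022941 * 0.5533945006 = 0.399350


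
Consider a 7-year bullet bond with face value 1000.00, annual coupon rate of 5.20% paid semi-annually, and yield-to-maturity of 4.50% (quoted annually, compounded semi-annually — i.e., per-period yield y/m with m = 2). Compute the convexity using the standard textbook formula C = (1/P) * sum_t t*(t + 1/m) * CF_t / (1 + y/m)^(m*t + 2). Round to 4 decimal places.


Coupon per period c = face * coupon_rate / m = 26.000000
Periods per year m = 2; per-period yield y/m = 0.022500
Number of cashflows N = 14
Cashflows (t years, CF_t, discount factor 1/(1+y/m)^(m*t), PV):
  t = 0.5000: CF_t = 26.000000, DF = 0.977995, PV = 25.427873
  t = 1.0000: CF_t = 26.000000, DF = 0.956474, PV = 24.868335
  t = 1.5000: CF_t = 26.000000, DF = 0.935427, PV = 24.321110
  t = 2.0000: CF_t = 26.000000, DF = 0.914843, PV = 23.785927
  t = 2.5000: CF_t = 26.000000, DF = 0.894712, PV = 23.262520
  t = 3.0000: CF_t = 26.000000, DF = 0.875024, PV = 22.750631
  t = 3.5000: CF_t = 26.000000, DF = 0.855769, PV = 22.250006
  t = 4.0000: CF_t = 26.000000, DF = 0.836938, PV = 21.760397
  t = 4.5000: CF_t = 26.000000, DF = 0.818522, PV = 21.281562
  t = 5.0000: CF_t = 26.000000, DF = 0.800510, PV = 20.813263
  t = 5.5000: CF_t = 26.000000, DF = 0.782895, PV = 20.355270
  t = 6.0000: CF_t = 26.000000, DF = 0.765667, PV = 19.907354
  t = 6.5000: CF_t = 26.000000, DF = 0.748819, PV = 19.469295
  t = 7.0000: CF_t = 1026.000000, DF = 0.732341, PV = 751.382243
Price P = sum_t PV_t = 1041.635787
Convexity numerator sum_t t*(t + 1/m) * CF_t / (1+y/m)^(m*t + 2):
  t = 0.5000: term = 12.160555
  t = 1.0000: term = 35.678890
  t = 1.5000: term = 69.787561
  t = 2.0000: term = 113.753155
  t = 2.5000: term = 166.875045
  t = 3.0000: term = 228.484169
  t = 3.5000: term = 297.941866
  t = 4.0000: term = 374.638742
  t = 4.5000: term = 457.993572
  t = 5.0000: term = 547.452246
  t = 5.5000: term = 642.486743
  t = 6.0000: term = 742.594146
  t = 6.5000: term = 847.295685
  t = 7.0000: term = 37730.590080
Convexity = (1/P) * sum = 42267.732454 / 1041.635787 = 40.578226

Answer: Convexity = 40.5782
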